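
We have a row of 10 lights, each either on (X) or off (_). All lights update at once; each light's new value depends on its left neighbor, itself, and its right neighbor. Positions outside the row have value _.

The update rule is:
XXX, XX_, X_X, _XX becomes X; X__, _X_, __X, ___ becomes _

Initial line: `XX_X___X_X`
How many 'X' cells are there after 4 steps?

3

XXX_____X_
XXX_______
XXX_______  (fixed point — unchanged through step 4)
count of X: 3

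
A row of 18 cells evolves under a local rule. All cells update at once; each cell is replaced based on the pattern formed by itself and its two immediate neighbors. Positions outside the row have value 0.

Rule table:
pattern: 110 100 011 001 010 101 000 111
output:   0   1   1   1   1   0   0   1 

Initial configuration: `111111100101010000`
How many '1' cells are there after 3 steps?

111111011101011000
111110011001010100
111101110111010110
count of 1: 13

13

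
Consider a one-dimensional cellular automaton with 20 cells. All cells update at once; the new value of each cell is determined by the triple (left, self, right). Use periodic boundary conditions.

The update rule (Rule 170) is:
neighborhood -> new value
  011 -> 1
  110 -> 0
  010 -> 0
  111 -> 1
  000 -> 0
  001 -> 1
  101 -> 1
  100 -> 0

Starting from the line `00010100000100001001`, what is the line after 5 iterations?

10000010000100100010

iteration 1: 00101000001000010010
iteration 2: 01010000010000100100
iteration 3: 10100000100001001000
iteration 4: 01000001000010010001
iteration 5: 10000010000100100010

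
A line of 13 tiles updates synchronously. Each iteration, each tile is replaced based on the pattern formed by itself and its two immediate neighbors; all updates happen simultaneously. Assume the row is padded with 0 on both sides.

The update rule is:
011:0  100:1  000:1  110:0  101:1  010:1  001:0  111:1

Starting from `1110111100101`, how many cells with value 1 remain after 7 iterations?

9

iteration 1: 0101011010111
iteration 2: 0111100111010
iteration 3: 0011010010111
iteration 4: 1000111011010
iteration 5: 1110010100111
iteration 6: 0101011110010
iteration 7: 0111101101011
count of 1: 9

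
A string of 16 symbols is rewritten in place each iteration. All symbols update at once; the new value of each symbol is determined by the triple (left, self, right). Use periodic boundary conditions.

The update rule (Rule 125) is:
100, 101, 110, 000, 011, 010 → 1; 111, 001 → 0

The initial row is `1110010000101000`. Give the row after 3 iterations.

1011011110111110
1111110011100011
0000011010111010

0000011010111010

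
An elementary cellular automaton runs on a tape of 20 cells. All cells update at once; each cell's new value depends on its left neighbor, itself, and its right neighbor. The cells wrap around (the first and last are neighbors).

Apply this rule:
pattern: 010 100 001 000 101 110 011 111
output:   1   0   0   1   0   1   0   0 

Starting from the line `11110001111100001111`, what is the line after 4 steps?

step 1: 00010100000101100000
step 2: 11010101110100101111
step 3: 01010100010100100000
step 4: 01010101010100101111

01010101010100101111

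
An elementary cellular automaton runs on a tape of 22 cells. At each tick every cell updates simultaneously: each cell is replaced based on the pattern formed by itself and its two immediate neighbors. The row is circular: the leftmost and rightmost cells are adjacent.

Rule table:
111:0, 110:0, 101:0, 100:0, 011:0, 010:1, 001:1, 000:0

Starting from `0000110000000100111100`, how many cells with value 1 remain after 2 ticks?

4

tick 1: 0001000000001101000000
tick 2: 0011000000010001000000
count of 1: 4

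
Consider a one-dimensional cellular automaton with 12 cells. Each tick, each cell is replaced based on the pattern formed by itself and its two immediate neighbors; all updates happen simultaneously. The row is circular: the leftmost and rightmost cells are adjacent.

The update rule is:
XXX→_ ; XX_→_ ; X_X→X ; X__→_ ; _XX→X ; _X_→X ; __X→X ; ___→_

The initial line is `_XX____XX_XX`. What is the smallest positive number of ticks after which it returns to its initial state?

12

tick 1: XX____XX_XX_
tick 2: X____XX_XX_X
tick 3: ____XX_XX_XX
tick 4: ___XX_XX_XX_
tick 5: __XX_XX_XX__
tick 6: _XX_XX_XX___
tick 7: XX_XX_XX____
tick 8: X_XX_XX____X
tick 9: _XX_XX____XX
tick 10: XX_XX____XX_
tick 11: X_XX____XX_X
tick 12: _XX____XX_XX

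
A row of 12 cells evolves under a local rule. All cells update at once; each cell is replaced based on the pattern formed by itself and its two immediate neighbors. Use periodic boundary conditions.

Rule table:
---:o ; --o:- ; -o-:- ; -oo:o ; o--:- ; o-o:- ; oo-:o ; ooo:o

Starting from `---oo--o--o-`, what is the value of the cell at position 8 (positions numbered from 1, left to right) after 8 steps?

o

oo-oo-------
oo-oo-ooooo-
oo-oo-ooooo-  (fixed point — unchanged through step 8)
position 8 holds o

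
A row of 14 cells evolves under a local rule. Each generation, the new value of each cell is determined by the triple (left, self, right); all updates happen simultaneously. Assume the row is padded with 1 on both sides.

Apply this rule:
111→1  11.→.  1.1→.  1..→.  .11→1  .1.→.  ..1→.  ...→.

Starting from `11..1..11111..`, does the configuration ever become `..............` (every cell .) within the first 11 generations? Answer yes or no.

yes

1......1111...
.......111....
.......11.....
.......1......
..............
all cells are . at generation 5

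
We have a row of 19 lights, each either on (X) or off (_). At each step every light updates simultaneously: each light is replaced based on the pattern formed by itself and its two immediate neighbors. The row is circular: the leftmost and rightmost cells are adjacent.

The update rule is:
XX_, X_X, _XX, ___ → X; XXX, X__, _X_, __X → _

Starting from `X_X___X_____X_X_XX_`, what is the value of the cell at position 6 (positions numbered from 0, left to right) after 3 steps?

_X__X___XXX__X_XXXX
X_____X_X_X___XX__X
X_XXX__X_X__X_XX__X
position 6 holds _

_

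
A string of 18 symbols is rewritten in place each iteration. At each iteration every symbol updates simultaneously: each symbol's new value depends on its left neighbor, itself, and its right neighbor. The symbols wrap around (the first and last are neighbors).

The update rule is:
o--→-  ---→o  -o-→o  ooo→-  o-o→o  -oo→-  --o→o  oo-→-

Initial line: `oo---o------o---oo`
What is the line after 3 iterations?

----ooo-oooooo-oo-

---ooo-oooooo-oo--
ooo---o------o---o
----ooo-oooooo-oo-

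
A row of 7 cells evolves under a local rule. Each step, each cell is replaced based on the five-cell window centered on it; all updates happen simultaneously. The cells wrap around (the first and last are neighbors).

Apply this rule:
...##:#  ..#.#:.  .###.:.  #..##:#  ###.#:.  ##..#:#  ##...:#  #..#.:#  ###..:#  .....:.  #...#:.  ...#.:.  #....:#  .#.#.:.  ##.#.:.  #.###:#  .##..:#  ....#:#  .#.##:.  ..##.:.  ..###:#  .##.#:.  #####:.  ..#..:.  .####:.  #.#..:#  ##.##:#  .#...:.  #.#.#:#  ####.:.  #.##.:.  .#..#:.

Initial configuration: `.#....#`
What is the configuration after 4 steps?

.#.##..
....##.
#.##.##
.#..##.

.#..##.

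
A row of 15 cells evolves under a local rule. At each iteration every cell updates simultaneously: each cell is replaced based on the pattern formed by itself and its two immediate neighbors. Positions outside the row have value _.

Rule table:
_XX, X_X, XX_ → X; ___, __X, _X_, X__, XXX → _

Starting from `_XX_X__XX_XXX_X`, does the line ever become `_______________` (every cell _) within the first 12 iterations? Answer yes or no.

yes

_XXX___XXXX_XX_
_X_X___X__XXXX_
__X_______X__X_
_______________
all cells are _ at iteration 4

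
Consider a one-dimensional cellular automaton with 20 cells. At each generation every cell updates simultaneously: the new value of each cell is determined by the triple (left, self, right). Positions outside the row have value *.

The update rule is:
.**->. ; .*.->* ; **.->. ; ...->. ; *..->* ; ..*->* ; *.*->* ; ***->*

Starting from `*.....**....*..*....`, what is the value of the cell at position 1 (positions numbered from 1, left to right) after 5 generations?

.

generation 1: .*...*..*..******..*
generation 2: ***.*******.****.**.
generation 3: **.*.*****.*.**.*..*
generation 4: *.***.***.***..****.
generation 5: .*.*.*.*.*.*.**.**.*
position 1 holds .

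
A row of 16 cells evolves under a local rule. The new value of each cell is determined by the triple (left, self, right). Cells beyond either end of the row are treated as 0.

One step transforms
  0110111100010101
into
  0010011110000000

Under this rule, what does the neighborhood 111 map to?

At position 5 the neighborhood is 111; the next row has 1 there.

1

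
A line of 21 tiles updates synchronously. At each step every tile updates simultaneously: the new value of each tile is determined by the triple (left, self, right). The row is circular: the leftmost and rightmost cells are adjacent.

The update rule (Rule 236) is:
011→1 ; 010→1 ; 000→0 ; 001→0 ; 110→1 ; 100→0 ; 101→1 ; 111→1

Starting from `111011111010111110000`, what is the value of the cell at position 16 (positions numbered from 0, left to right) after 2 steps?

111111111111111110000
111111111111111110000
position 16 holds 1

1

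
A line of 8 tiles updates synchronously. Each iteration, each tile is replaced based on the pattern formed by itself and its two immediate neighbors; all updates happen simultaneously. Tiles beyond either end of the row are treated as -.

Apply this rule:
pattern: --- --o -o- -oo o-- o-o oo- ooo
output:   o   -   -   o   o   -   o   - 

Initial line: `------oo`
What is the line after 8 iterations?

-o-oo-oo

ooooo-oo
o---o-oo
-oo---oo
-oooo-oo
-o--o-oo
--o---oo
o--oo-oo
-o-oo-oo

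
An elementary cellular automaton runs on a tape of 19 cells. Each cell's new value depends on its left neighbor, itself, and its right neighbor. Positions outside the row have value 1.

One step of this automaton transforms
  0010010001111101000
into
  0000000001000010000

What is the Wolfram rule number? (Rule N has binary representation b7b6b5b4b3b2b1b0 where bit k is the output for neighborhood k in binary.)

40

position 10: 111 → 0  (bit 7 = 0)
position 13: 110 → 0  (bit 6 = 0)
position 14: 101 → 1  (bit 5 = 1)
position 0: 100 → 0  (bit 4 = 0)
position 9: 011 → 1  (bit 3 = 1)
position 2: 010 → 0  (bit 2 = 0)
position 1: 001 → 0  (bit 1 = 0)
position 7: 000 → 0  (bit 0 = 0)
bits b7..b0 = 00101000 = 40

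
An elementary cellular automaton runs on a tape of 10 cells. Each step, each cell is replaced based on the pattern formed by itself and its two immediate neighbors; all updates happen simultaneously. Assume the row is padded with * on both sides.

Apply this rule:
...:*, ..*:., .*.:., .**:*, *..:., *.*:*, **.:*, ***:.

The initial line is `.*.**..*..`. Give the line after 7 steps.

.**.*.**.*

*.***.....
***.*.***.
..**.**.**
..*******.
..*.....**
....***.*.
.**.*.**.*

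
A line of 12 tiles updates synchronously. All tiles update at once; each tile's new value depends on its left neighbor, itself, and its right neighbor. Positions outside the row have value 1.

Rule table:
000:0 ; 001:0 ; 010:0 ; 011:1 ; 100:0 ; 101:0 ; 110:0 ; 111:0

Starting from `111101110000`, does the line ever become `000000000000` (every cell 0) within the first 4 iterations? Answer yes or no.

000001000000
000000000000
all cells are 0 at iteration 2

yes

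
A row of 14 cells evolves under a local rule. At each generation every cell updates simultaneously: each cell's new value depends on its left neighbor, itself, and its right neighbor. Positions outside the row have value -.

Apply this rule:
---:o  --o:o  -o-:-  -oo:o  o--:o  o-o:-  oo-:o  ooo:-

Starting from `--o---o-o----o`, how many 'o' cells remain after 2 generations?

oo-ooo---oooo-
oo-o-ooooo--oo
count of o: 10

10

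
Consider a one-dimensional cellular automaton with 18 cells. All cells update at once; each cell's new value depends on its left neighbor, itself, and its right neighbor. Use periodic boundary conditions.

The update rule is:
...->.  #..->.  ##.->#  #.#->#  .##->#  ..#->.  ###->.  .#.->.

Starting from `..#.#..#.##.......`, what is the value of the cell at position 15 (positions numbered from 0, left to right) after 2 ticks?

...#....###.......
........#.#.......
position 15 holds .

.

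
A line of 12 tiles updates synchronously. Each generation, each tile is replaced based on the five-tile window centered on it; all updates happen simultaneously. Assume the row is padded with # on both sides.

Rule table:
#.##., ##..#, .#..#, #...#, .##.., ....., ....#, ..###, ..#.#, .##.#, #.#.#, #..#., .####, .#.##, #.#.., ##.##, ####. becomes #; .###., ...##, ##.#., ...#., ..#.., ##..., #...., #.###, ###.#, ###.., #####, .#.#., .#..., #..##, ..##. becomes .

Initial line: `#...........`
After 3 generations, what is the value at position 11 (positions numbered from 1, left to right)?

#

generation 1: ...########.
generation 2: .#.##....#.#
generation 3: .####..#.##.
position 11 holds #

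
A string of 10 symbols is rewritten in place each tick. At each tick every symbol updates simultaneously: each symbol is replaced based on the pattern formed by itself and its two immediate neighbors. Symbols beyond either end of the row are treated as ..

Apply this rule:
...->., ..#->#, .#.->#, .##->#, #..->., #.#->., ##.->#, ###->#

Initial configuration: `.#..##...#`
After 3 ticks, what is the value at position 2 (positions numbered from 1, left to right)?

tick 1: ##.###..##
tick 2: ##.###.###
tick 3: ##.###.###
position 2 holds #

#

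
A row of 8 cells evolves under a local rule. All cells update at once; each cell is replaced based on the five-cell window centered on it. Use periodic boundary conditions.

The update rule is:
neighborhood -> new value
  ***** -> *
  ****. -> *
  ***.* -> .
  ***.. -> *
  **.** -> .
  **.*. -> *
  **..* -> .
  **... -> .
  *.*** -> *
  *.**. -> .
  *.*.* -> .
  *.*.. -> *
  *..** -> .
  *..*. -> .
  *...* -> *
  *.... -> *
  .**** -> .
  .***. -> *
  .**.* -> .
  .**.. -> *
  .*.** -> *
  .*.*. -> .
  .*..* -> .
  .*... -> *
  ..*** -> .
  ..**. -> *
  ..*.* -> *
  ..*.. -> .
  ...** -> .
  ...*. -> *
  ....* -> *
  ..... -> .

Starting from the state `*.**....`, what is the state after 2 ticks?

tick 1: **.*.***
tick 2: *.*.**.*

*.*.**.*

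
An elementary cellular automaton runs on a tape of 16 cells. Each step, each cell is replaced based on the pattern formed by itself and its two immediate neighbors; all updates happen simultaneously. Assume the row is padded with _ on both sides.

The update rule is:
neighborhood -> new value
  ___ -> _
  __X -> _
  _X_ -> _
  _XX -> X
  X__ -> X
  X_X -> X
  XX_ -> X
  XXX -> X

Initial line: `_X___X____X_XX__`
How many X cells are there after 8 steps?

__X___X____XXXX_
___X___X___XXXXX
____X___X__XXXXX
_____X___X_XXXXX
______X___XXXXXX
_______X__XXXXXX
________X_XXXXXX
_________XXXXXXX
count of X: 7

7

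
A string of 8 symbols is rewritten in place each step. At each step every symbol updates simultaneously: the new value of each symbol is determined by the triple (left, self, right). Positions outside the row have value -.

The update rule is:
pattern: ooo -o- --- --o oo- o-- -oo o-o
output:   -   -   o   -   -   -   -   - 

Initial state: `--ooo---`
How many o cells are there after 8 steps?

o-----oo
--ooo---  (repeats step 0; period 2)
step 8: --ooo---
count of o: 3

3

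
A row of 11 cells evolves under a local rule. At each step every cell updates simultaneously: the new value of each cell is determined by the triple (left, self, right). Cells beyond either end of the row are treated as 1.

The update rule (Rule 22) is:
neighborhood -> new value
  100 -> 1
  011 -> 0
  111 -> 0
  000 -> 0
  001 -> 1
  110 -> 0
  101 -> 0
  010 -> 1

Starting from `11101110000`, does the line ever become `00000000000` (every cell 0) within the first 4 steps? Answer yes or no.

no

00000001001
10000011110
01000100000
01101110001
step 4 is 01101110001, still not uniform 0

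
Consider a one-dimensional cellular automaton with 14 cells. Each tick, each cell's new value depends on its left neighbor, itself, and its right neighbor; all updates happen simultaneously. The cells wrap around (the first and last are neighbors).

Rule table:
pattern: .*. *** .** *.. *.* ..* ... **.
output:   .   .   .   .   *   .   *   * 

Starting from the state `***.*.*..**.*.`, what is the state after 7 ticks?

***..*..*...*.

..**.*....**.*
...**..**..**.
**..*...*...*.
.*....*...*..*
*..**...*.....
....*.*...***.
***..*..*...*.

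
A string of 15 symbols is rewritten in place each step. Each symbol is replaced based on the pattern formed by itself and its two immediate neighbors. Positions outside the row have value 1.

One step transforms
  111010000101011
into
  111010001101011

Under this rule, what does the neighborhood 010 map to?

1

At position 4 the neighborhood is 010; the next row has 1 there.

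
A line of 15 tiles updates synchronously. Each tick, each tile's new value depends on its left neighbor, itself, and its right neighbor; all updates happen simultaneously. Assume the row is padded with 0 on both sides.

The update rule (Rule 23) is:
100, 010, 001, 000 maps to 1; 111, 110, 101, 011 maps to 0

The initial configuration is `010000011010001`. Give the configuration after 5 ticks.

tick 1: 111111100011111
tick 2: 000000011100000
tick 3: 111111100011111  (repeats tick 1; period 2)
tick 5: 111111100011111

111111100011111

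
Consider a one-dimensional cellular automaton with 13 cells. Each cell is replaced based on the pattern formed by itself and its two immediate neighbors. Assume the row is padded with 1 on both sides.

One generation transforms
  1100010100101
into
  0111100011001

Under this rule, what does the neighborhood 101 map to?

At position 6 the neighborhood is 101; the next row has 0 there.

0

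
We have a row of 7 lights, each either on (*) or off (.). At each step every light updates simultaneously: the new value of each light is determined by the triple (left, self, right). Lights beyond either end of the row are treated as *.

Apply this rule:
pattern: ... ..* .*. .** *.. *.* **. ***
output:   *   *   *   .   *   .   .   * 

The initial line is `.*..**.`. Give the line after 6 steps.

.******

.***...
..*.***
***..**
**.**.*
*......
.******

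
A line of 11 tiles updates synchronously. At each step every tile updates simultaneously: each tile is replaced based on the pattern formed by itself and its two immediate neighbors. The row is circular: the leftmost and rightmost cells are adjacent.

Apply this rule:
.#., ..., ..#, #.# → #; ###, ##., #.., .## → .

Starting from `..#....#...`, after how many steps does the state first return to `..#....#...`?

22

###.####.##
...#....#..
####.####.#
....#....#.
#####.####.
.....#....#
.#####.####
#.....#....
#.#####.###
.#.....#...
##.#####.##
..#.....#..
###.#####.#
...#.....#.
####.#####.
....#.....#
.####.#####
#....#.....
#.####.####
.#....#....
##.####.###
..#....#...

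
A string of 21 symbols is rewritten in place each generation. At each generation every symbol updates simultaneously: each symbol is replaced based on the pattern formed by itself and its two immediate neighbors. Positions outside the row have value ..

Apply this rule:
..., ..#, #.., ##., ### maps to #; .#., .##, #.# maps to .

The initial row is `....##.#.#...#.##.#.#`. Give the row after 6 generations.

.##..###..####.#####.

generation 1: ####.#....###...#....
generation 2: .###..####.#####.####
generation 3: #.####.###..####..###
generation 4: ...###..####.#####.##
generation 5: ###.####.###..####..#
generation 6: .##..###..####.#####.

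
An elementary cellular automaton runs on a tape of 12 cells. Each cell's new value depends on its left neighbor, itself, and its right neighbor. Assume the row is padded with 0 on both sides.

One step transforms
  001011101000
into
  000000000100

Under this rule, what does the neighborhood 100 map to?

1

At position 9 the neighborhood is 100; the next row has 1 there.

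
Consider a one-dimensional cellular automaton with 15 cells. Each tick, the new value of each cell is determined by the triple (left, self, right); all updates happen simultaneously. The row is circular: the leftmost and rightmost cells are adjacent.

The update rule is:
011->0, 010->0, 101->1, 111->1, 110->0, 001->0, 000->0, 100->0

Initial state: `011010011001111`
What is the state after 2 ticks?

000000000000001

100100000000110
000000000000001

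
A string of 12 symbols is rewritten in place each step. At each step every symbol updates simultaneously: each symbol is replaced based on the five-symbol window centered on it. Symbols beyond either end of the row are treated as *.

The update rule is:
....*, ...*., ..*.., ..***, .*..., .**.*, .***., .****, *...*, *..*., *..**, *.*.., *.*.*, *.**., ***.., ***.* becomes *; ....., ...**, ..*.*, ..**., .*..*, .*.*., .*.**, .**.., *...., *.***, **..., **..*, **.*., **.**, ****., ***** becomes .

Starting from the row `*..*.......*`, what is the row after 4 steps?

*.***....*.*
*..**..**...
*.*...*...*.
*.********..

*.********..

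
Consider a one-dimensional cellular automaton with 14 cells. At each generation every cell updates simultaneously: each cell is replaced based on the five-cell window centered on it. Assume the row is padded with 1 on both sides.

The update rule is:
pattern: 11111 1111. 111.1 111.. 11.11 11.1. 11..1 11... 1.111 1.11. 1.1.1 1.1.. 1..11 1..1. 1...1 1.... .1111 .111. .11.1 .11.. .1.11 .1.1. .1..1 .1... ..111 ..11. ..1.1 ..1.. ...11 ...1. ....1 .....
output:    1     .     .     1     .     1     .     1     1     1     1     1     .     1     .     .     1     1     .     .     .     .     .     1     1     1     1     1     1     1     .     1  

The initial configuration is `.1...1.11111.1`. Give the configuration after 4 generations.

...1...1.1.111

generation 1: 111.11.111...1
generation 2: 1...1..1111.11
generation 3: 11.11..11...11
generation 4: ...1...1.1.111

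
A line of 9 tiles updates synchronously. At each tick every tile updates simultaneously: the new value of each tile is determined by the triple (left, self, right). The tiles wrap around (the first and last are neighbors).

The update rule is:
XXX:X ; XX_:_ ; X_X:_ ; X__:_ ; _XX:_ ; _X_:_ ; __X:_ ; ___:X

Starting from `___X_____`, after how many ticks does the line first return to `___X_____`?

XX___XXXX
X__X__XXX
_______XX
_XXXXX___
__XXX__XX
___X_____

6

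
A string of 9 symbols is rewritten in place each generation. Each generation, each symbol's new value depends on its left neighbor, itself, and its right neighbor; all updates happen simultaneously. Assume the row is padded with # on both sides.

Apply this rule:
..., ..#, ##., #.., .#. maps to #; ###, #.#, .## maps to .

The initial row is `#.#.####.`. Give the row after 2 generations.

#.######.

generation 1: #.#....#.
generation 2: #.######.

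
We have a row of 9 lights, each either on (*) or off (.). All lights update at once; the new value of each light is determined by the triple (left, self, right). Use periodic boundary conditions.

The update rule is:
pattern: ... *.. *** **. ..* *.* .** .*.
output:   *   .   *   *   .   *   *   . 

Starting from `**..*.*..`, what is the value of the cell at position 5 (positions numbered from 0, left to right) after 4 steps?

step 1: **...*...
step 2: **.*...*.
step 3: ***..*..*
step 4: ***.....*
position 5 holds .

.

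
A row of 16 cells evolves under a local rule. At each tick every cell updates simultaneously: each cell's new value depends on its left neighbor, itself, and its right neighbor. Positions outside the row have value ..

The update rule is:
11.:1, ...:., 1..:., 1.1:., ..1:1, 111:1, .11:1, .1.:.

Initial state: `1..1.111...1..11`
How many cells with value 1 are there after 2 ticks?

..1..111..1..111
.1..1111.1..1111
count of 1: 10

10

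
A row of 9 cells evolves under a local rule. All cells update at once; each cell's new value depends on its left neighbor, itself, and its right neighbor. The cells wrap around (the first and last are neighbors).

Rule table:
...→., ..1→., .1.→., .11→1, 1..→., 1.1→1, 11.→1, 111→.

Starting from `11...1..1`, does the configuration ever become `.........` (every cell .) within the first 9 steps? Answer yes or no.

step 1: .1......1
step 2: 1........
step 3: .........
all cells are . at step 3

yes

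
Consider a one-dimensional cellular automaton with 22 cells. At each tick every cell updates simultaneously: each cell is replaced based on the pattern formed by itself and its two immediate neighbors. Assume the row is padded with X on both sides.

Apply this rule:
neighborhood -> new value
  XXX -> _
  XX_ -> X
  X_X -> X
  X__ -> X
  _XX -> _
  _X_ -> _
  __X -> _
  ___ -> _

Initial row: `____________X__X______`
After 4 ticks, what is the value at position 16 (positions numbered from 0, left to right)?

X

X____________X__X_____
XX____________X__X____
_XX____________X__X___
X_XX____________X__X__
position 16 holds X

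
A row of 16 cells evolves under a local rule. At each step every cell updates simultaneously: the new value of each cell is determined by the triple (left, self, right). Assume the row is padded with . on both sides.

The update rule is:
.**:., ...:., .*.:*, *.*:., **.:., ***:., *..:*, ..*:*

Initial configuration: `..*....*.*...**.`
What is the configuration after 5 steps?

step 1: .***..**.**.*..*
step 2: *...**......****
step 3: **.*..*....*....
step 4: ...*****..***...
step 5: ..*.....**...*..

..*.....**...*..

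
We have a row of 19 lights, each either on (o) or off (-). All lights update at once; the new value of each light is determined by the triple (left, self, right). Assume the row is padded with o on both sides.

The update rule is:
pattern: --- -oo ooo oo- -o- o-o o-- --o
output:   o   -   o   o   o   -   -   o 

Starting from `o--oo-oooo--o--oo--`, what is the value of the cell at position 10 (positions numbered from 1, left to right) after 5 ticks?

o

tick 1: o-o-o--ooo-oo-o-o-o
tick 2: o-o-o-o-oo--o-o-o--
tick 3: o-o-o-o--o-oo-o-o-o
tick 4: o-o-o-o-oo--o-o-o--  (repeats tick 2; period 2)
tick 5: o-o-o-o--o-oo-o-o-o
position 10 holds o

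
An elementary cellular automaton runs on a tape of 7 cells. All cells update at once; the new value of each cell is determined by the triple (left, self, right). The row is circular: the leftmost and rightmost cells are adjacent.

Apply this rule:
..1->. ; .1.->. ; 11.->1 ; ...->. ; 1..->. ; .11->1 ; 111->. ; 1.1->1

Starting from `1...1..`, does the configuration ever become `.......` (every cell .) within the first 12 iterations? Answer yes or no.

yes

iteration 1: .......
all cells are . at iteration 1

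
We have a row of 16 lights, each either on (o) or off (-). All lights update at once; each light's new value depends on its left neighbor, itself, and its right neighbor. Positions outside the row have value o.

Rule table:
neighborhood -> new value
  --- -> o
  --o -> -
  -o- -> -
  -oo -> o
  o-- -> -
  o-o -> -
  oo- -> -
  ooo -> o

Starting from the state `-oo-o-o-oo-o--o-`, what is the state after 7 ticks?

-o------o-------
---oooo---ooooo-
-o-ooo--o-oooo--
---oo-----ooo---
-o-o--ooo-oo--o-
------oo--o-----
-oooo-o-----ooo-

-oooo-o-----ooo-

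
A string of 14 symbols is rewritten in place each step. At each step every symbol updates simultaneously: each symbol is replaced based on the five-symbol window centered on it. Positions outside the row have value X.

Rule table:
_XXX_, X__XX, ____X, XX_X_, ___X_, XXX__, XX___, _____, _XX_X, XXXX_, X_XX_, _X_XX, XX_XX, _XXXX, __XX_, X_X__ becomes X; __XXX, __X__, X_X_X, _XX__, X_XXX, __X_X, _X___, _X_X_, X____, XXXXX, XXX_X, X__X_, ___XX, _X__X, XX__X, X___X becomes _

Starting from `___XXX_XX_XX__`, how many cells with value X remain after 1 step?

8

step 1: X___X_XXXXX__X
count of X: 8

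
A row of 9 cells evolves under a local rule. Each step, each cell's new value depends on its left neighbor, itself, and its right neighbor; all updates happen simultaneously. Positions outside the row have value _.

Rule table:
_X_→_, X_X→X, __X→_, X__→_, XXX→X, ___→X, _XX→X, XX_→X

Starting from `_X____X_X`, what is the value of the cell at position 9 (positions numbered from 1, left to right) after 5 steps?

X

___XX__X_
XX_XX____
XXXXX_XXX
XXXXXXXXX
XXXXXXXXX
position 9 holds X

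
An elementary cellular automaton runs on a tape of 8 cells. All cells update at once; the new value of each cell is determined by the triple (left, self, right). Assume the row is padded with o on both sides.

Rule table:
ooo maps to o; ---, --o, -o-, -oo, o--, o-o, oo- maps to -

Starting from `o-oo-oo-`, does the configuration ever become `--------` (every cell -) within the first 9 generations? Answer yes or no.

generation 1: --------
all cells are - at generation 1

yes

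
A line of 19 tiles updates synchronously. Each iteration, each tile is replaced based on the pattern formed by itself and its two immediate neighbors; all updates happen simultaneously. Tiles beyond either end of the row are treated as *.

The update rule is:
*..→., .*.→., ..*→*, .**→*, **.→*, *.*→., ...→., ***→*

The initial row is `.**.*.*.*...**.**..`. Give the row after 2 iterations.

.**........***.**.*
.**.......****.**.*

.**.......****.**.*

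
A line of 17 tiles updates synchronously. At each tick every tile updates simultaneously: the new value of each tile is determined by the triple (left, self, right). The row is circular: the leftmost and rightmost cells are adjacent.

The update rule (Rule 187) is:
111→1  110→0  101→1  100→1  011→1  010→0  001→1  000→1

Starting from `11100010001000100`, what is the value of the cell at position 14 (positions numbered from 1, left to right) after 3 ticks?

1

tick 1: 11011101110111011
tick 2: 10111011101110111
tick 3: 01110111011101111
position 14 holds 1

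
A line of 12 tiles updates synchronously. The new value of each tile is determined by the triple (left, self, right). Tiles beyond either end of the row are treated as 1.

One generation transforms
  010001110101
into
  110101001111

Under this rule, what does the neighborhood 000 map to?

At position 3 the neighborhood is 000; the next row has 1 there.

1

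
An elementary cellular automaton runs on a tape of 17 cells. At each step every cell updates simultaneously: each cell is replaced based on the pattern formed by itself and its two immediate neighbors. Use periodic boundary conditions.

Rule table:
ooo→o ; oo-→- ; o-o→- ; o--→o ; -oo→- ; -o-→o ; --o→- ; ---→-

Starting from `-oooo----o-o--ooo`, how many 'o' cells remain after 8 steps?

step 1: --oo-o---o-oo--o-
step 2: -----oo--o---o-oo
step 3: o------o-oo--o---
step 4: oo-----o---o-oo--
step 5: --o----oo--o---o-
step 6: --oo-----o-oo--oo
step 7: o---o----o---o---
step 8: oo--oo---oo--oo--
count of o: 8

8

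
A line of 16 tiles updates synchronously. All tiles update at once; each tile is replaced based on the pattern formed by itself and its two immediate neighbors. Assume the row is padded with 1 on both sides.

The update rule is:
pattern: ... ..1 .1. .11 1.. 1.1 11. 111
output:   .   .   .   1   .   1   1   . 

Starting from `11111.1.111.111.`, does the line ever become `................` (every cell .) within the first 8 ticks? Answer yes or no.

no

....11.11.111.11
....1111111.111.
....1.....111.11
..........1.111.
...........11.11
...........1111.
...........1..11
..............1.
tick 8 is ..............1., still not uniform .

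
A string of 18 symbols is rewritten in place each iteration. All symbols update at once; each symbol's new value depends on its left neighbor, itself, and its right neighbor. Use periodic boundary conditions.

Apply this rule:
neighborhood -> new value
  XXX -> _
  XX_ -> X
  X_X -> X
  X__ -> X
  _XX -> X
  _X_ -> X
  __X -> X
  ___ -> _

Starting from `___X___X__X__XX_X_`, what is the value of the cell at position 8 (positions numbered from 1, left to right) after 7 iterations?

__XXX_XXXXXXXXXXXX
XXX_XXX__________X
__XXX_XX________XX
XXX_XXXXX______XXX
__XXX___XX____XX__
_XX_XX_XXXX__XXXX_
XXXXXXXX__XXXX__XX
position 8 holds X

X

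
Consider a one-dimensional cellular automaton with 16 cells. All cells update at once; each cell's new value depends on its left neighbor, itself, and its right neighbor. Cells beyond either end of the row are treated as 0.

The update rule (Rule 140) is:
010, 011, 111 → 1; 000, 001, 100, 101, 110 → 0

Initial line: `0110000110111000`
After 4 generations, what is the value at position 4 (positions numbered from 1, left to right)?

0

0100000100110000
0100000100100000
0100000100100000  (fixed point — unchanged through generation 4)
position 4 holds 0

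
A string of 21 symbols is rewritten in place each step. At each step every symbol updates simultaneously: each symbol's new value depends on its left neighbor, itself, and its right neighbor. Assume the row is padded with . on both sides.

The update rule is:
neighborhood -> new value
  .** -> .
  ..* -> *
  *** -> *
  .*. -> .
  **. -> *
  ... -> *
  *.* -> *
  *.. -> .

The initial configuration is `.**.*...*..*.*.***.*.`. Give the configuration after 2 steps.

.*.*.*.*.*.*.*.*.**.*

*.**..**..*.*.*.***..
.*.*.*.*.*.*.*.*.**.*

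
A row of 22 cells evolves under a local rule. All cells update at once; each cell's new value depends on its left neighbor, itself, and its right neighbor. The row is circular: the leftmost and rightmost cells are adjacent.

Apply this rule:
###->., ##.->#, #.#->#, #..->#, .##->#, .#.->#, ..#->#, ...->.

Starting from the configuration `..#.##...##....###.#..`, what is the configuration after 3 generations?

.##..##.####.....####.

.######.####..##.####.
##....###..#######..##
.##..##.####.....####.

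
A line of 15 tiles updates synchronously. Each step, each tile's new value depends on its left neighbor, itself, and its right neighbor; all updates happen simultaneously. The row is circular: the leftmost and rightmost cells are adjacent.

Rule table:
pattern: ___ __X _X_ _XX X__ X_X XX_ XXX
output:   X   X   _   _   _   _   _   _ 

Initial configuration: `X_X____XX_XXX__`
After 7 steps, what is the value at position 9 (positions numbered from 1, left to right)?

X

____XXX_______X
_XXX____XXXXXX_
X____XXX_______
__XXX____XXXXXX
_X____XXX______
X__XXX____XXXXX
__X____XXX_____
position 9 holds X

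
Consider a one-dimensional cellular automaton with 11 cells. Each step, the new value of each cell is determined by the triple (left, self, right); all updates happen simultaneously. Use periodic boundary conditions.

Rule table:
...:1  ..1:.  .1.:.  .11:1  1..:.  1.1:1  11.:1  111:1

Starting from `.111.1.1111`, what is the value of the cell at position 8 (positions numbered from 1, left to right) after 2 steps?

11111.11111
11111111111
position 8 holds 1

1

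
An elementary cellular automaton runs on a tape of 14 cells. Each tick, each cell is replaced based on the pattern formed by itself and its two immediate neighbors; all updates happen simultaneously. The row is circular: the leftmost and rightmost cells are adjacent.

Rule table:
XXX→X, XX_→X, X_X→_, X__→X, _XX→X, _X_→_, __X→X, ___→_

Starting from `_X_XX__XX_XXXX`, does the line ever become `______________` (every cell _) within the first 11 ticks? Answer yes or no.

no

___XXXXXX_XXXX
X_XXXXXXX_XXXX
X_XXXXXXX_XXXX  (fixed point — unchanged through tick 11)
tick 11 is X_XXXXXXX_XXXX, still not uniform _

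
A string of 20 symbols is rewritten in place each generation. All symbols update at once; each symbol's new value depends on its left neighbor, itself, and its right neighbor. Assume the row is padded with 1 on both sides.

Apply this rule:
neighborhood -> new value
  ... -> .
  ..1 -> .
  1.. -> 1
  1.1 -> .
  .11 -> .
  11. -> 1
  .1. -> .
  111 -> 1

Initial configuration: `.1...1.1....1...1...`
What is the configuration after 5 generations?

1111..1.....1....1..

..1.....1....1...1..
1..1.....1....1...1.
11..1.....1....1....
111..1.....1....1...
1111..1.....1....1..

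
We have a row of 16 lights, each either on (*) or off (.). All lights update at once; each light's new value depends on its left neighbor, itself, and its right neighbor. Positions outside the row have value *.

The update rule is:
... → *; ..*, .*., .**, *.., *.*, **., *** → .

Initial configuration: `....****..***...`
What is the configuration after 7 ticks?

.**...........*.

.**...........*.
....*********...
.**...........*.  (repeats tick 1; period 2)
tick 7: .**...........*.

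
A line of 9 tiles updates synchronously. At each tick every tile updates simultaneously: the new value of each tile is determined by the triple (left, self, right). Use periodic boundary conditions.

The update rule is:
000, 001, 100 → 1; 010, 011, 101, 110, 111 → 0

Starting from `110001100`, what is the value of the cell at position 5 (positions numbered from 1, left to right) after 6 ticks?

0

001110011
110001100  (repeats tick 0; period 2)
tick 6: 110001100
position 5 holds 0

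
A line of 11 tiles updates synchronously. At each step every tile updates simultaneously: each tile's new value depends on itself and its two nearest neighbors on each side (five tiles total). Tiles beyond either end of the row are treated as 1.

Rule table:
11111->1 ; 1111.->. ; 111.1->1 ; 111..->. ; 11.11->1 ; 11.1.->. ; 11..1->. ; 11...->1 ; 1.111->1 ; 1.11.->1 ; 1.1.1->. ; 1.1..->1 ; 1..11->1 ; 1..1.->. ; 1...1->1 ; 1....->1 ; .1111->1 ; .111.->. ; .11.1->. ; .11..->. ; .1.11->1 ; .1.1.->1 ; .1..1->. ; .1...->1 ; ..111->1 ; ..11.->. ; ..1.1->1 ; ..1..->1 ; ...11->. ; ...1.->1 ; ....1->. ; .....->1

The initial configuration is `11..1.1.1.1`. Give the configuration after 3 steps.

step 1: ....11.1.11
step 2: 11......111
step 3: ..1111..111

..1111..111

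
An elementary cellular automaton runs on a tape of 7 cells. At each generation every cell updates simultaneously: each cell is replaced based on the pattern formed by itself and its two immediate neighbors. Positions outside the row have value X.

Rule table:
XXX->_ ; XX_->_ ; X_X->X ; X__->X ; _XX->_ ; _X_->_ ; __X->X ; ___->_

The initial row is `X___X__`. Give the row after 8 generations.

X_X_X__

_X_X_XX
X_X_X__
_X_X_XX  (repeats generation 1; period 2)
generation 8: X_X_X__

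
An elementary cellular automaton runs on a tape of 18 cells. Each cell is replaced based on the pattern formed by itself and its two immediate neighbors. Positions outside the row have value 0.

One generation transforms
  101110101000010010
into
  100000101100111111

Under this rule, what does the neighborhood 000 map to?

0

At position 10 the neighborhood is 000; the next row has 0 there.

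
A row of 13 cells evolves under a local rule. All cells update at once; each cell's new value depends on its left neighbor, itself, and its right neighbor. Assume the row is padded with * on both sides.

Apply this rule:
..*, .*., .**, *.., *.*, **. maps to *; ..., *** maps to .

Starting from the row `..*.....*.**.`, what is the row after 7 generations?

....*****.**.

****...******
...**.**.....
*.*******...*
***.....**.**
..**...*****.
*****.**...**
....*****.**.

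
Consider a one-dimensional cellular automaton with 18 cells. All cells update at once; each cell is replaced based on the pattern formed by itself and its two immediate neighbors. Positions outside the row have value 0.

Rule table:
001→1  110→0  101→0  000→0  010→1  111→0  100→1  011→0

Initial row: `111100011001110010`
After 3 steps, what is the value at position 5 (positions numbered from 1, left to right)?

000010100110001111
000110111001010000
001000000111011000
position 5 holds 0

0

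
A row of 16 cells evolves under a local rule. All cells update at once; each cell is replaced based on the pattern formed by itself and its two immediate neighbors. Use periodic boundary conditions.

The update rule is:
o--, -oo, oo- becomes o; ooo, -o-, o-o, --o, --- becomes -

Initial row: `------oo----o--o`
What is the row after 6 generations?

--o--o----o-oo--

generation 1: o-----ooo----o--
generation 2: -o----o-oo----o-
generation 3: --o-----ooo----o
generation 4: o--o----o-oo----
generation 5: -o--o-----ooo---
generation 6: --o--o----o-oo--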